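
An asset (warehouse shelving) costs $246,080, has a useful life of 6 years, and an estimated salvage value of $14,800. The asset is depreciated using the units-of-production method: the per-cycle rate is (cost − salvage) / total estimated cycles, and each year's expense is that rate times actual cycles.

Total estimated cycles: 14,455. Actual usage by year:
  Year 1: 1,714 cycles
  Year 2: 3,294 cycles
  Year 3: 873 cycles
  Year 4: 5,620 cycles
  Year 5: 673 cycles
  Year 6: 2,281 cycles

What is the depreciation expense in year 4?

$89,920

Depreciable base = $246,080 − $14,800 = $231,280.
Rate = $231,280 / 14,455 cycles = $16 per cycle.
Year 1: 1,714 × $16 = $27,424. Book value $218,656.
Year 2: 3,294 × $16 = $52,704. Book value $165,952.
Year 3: 873 × $16 = $13,968. Book value $151,984.
Year 4: 5,620 × $16 = $89,920. Book value $62,064.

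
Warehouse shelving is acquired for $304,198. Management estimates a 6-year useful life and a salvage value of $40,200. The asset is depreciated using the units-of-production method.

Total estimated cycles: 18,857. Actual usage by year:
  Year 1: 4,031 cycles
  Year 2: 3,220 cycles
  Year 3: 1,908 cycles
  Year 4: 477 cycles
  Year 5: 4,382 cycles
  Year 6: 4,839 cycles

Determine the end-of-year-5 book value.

$107,946

Depreciable base = $304,198 − $40,200 = $263,998.
Rate = $263,998 / 18,857 cycles = $14 per cycle.
Year 1: 4,031 × $14 = $56,434. Book value $247,764.
Year 2: 3,220 × $14 = $45,080. Book value $202,684.
Year 3: 1,908 × $14 = $26,712. Book value $175,972.
Year 4: 477 × $14 = $6,678. Book value $169,294.
Year 5: 4,382 × $14 = $61,348. Book value $107,946.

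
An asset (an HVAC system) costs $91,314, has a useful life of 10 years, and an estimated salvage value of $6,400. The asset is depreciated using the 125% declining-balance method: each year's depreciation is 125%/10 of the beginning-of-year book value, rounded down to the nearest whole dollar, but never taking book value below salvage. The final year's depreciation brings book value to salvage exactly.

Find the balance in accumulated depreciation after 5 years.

Depreciable base = $91,314 − $6,400 = $84,914.
Year 1: ⌊$91,314 × 125%/10⌋ = $11,414. Book value $79,900.
Year 2: ⌊$79,900 × 125%/10⌋ = $9,987. Book value $69,913.
Year 3: ⌊$69,913 × 125%/10⌋ = $8,739. Book value $61,174.
Year 4: ⌊$61,174 × 125%/10⌋ = $7,646. Book value $53,528.
Year 5: ⌊$53,528 × 125%/10⌋ = $6,691. Book value $46,837.
Accumulated through year 5 = $91,314 − $46,837 = $44,477.

$44,477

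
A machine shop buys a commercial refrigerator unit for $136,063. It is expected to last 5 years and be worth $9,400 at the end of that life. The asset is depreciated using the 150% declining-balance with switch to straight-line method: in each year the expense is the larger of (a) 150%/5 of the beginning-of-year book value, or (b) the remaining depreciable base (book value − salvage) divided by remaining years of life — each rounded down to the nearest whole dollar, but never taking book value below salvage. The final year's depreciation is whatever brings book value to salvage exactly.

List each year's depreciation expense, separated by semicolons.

Depreciable base = $136,063 − $9,400 = $126,663.
Year 1: DB = ⌊$136,063 × 150%/5⌋ = $40,818; SL = ⌊$126,663/5⌋ = $25,332 → take DB $40,818. Book value $95,245.
Year 2: DB = ⌊$95,245 × 150%/5⌋ = $28,573; SL = ⌊$85,845/4⌋ = $21,461 → take DB $28,573. Book value $66,672.
Year 3: DB = ⌊$66,672 × 150%/5⌋ = $20,001; SL = ⌊$57,272/3⌋ = $19,090 → take DB $20,001. Book value $46,671.
Year 4: DB = ⌊$46,671 × 150%/5⌋ = $14,001; SL = ⌊$37,271/2⌋ = $18,635 → take SL $18,635. Book value $28,036.
Year 5 (final): $28,036 − $9,400 = $18,636. Book value $9,400.

$40,818; $28,573; $20,001; $18,635; $18,636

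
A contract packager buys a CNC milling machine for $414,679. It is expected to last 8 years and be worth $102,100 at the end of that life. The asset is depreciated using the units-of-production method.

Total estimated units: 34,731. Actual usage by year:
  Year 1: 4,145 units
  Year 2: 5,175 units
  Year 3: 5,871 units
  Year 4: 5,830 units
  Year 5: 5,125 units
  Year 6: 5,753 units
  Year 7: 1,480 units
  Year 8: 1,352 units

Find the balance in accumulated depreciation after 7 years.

Depreciable base = $414,679 − $102,100 = $312,579.
Rate = $312,579 / 34,731 units = $9 per unit.
Year 1: 4,145 × $9 = $37,305. Book value $377,374.
Year 2: 5,175 × $9 = $46,575. Book value $330,799.
Year 3: 5,871 × $9 = $52,839. Book value $277,960.
Year 4: 5,830 × $9 = $52,470. Book value $225,490.
Year 5: 5,125 × $9 = $46,125. Book value $179,365.
Year 6: 5,753 × $9 = $51,777. Book value $127,588.
Year 7: 1,480 × $9 = $13,320. Book value $114,268.
Accumulated through year 7 = $414,679 − $114,268 = $300,411.

$300,411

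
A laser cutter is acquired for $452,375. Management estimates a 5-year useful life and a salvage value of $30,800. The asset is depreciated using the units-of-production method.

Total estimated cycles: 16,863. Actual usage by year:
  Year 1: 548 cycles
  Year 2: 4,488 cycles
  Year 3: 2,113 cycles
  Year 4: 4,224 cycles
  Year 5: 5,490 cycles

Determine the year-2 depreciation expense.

Depreciable base = $452,375 − $30,800 = $421,575.
Rate = $421,575 / 16,863 cycles = $25 per cycle.
Year 1: 548 × $25 = $13,700. Book value $438,675.
Year 2: 4,488 × $25 = $112,200. Book value $326,475.

$112,200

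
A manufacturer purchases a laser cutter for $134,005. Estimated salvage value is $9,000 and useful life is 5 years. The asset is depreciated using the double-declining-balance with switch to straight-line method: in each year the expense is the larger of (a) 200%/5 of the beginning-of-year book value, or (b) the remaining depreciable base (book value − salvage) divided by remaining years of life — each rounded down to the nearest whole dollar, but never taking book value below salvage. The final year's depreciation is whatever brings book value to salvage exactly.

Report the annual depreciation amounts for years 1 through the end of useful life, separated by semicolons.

$53,602; $32,161; $19,296; $11,578; $8,368

Depreciable base = $134,005 − $9,000 = $125,005.
Year 1: DB = ⌊$134,005 × 200%/5⌋ = $53,602; SL = ⌊$125,005/5⌋ = $25,001 → take DB $53,602. Book value $80,403.
Year 2: DB = ⌊$80,403 × 200%/5⌋ = $32,161; SL = ⌊$71,403/4⌋ = $17,850 → take DB $32,161. Book value $48,242.
Year 3: DB = ⌊$48,242 × 200%/5⌋ = $19,296; SL = ⌊$39,242/3⌋ = $13,080 → take DB $19,296. Book value $28,946.
Year 4: DB = ⌊$28,946 × 200%/5⌋ = $11,578; SL = ⌊$19,946/2⌋ = $9,973 → take DB $11,578. Book value $17,368.
Year 5 (final): $17,368 − $9,000 = $8,368. Book value $9,000.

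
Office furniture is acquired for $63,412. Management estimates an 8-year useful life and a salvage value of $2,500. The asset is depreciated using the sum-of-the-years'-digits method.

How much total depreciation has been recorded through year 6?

Depreciable base = $63,412 − $2,500 = $60,912.
Sum of the years' digits = 8+7+6+5+4+3+2+1 = 36.
Year 1: $60,912 × 8/36 = $13,536. Book value $49,876.
Year 2: $60,912 × 7/36 = $11,844. Book value $38,032.
Year 3: $60,912 × 6/36 = $10,152. Book value $27,880.
Year 4: $60,912 × 5/36 = $8,460. Book value $19,420.
Year 5: $60,912 × 4/36 = $6,768. Book value $12,652.
Year 6: $60,912 × 3/36 = $5,076. Book value $7,576.
Accumulated through year 6 = $63,412 − $7,576 = $55,836.

$55,836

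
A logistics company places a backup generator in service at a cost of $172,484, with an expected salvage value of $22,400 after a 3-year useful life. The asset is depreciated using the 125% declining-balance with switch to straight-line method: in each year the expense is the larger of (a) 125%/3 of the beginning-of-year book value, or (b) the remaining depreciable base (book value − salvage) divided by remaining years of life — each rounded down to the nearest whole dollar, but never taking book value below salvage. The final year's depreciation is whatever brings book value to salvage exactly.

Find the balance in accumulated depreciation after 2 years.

Depreciable base = $172,484 − $22,400 = $150,084.
Year 1: DB = ⌊$172,484 × 125%/3⌋ = $71,868; SL = ⌊$150,084/3⌋ = $50,028 → take DB $71,868. Book value $100,616.
Year 2: DB = ⌊$100,616 × 125%/3⌋ = $41,923; SL = ⌊$78,216/2⌋ = $39,108 → take DB $41,923. Book value $58,693.
Accumulated through year 2 = $172,484 − $58,693 = $113,791.

$113,791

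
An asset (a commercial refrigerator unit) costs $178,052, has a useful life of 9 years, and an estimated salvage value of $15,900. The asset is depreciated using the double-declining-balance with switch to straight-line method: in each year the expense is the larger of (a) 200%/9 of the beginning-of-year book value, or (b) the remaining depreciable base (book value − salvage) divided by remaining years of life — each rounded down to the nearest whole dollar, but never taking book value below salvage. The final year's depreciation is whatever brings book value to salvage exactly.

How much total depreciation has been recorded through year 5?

$127,372

Depreciable base = $178,052 − $15,900 = $162,152.
Year 1: DB = ⌊$178,052 × 200%/9⌋ = $39,567; SL = ⌊$162,152/9⌋ = $18,016 → take DB $39,567. Book value $138,485.
Year 2: DB = ⌊$138,485 × 200%/9⌋ = $30,774; SL = ⌊$122,585/8⌋ = $15,323 → take DB $30,774. Book value $107,711.
Year 3: DB = ⌊$107,711 × 200%/9⌋ = $23,935; SL = ⌊$91,811/7⌋ = $13,115 → take DB $23,935. Book value $83,776.
Year 4: DB = ⌊$83,776 × 200%/9⌋ = $18,616; SL = ⌊$67,876/6⌋ = $11,312 → take DB $18,616. Book value $65,160.
Year 5: DB = ⌊$65,160 × 200%/9⌋ = $14,480; SL = ⌊$49,260/5⌋ = $9,852 → take DB $14,480. Book value $50,680.
Accumulated through year 5 = $178,052 − $50,680 = $127,372.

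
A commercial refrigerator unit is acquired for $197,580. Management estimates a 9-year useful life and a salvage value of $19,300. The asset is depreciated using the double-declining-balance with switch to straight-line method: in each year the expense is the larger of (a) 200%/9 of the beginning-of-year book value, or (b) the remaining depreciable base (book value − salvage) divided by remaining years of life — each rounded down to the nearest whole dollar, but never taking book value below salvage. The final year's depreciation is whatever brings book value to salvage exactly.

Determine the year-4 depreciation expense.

$20,658

Depreciable base = $197,580 − $19,300 = $178,280.
Year 1: DB = ⌊$197,580 × 200%/9⌋ = $43,906; SL = ⌊$178,280/9⌋ = $19,808 → take DB $43,906. Book value $153,674.
Year 2: DB = ⌊$153,674 × 200%/9⌋ = $34,149; SL = ⌊$134,374/8⌋ = $16,796 → take DB $34,149. Book value $119,525.
Year 3: DB = ⌊$119,525 × 200%/9⌋ = $26,561; SL = ⌊$100,225/7⌋ = $14,317 → take DB $26,561. Book value $92,964.
Year 4: DB = ⌊$92,964 × 200%/9⌋ = $20,658; SL = ⌊$73,664/6⌋ = $12,277 → take DB $20,658. Book value $72,306.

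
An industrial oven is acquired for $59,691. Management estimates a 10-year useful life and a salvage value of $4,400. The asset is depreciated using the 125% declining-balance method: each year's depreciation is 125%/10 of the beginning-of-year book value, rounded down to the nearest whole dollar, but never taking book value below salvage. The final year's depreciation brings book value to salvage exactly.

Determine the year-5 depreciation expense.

$4,374

Depreciable base = $59,691 − $4,400 = $55,291.
Year 1: ⌊$59,691 × 125%/10⌋ = $7,461. Book value $52,230.
Year 2: ⌊$52,230 × 125%/10⌋ = $6,528. Book value $45,702.
Year 3: ⌊$45,702 × 125%/10⌋ = $5,712. Book value $39,990.
Year 4: ⌊$39,990 × 125%/10⌋ = $4,998. Book value $34,992.
Year 5: ⌊$34,992 × 125%/10⌋ = $4,374. Book value $30,618.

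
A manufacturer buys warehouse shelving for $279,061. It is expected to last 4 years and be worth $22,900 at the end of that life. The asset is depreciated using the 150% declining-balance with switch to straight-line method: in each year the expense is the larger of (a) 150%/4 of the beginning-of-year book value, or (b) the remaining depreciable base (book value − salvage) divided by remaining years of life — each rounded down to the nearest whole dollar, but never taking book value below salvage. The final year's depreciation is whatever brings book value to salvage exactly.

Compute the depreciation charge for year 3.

Depreciable base = $279,061 − $22,900 = $256,161.
Year 1: DB = ⌊$279,061 × 150%/4⌋ = $104,647; SL = ⌊$256,161/4⌋ = $64,040 → take DB $104,647. Book value $174,414.
Year 2: DB = ⌊$174,414 × 150%/4⌋ = $65,405; SL = ⌊$151,514/3⌋ = $50,504 → take DB $65,405. Book value $109,009.
Year 3: DB = ⌊$109,009 × 150%/4⌋ = $40,878; SL = ⌊$86,109/2⌋ = $43,054 → take SL $43,054. Book value $65,955.

$43,054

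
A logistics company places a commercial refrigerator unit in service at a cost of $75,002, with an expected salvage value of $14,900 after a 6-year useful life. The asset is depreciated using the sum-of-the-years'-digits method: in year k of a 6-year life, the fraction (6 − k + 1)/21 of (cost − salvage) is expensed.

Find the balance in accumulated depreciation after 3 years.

$42,930

Depreciable base = $75,002 − $14,900 = $60,102.
Sum of the years' digits = 6+5+4+3+2+1 = 21.
Year 1: $60,102 × 6/21 = $17,172. Book value $57,830.
Year 2: $60,102 × 5/21 = $14,310. Book value $43,520.
Year 3: $60,102 × 4/21 = $11,448. Book value $32,072.
Accumulated through year 3 = $75,002 − $32,072 = $42,930.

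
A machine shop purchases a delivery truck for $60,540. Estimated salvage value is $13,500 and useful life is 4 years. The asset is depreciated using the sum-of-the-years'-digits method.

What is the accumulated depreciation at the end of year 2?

$32,928

Depreciable base = $60,540 − $13,500 = $47,040.
Sum of the years' digits = 4+3+2+1 = 10.
Year 1: $47,040 × 4/10 = $18,816. Book value $41,724.
Year 2: $47,040 × 3/10 = $14,112. Book value $27,612.
Accumulated through year 2 = $60,540 − $27,612 = $32,928.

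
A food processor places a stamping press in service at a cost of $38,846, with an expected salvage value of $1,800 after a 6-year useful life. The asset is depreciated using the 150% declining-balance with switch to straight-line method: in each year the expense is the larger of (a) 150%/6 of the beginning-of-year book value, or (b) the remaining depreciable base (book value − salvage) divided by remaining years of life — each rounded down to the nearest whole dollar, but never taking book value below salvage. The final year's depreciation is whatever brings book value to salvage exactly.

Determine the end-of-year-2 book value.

Depreciable base = $38,846 − $1,800 = $37,046.
Year 1: DB = ⌊$38,846 × 150%/6⌋ = $9,711; SL = ⌊$37,046/6⌋ = $6,174 → take DB $9,711. Book value $29,135.
Year 2: DB = ⌊$29,135 × 150%/6⌋ = $7,283; SL = ⌊$27,335/5⌋ = $5,467 → take DB $7,283. Book value $21,852.

$21,852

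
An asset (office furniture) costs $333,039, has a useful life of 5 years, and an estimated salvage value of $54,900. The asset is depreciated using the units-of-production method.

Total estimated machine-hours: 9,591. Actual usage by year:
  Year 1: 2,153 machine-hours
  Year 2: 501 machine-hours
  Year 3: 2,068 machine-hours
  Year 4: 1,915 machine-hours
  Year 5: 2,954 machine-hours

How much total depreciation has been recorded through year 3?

Depreciable base = $333,039 − $54,900 = $278,139.
Rate = $278,139 / 9,591 machine-hours = $29 per machine-hour.
Year 1: 2,153 × $29 = $62,437. Book value $270,602.
Year 2: 501 × $29 = $14,529. Book value $256,073.
Year 3: 2,068 × $29 = $59,972. Book value $196,101.
Accumulated through year 3 = $333,039 − $196,101 = $136,938.

$136,938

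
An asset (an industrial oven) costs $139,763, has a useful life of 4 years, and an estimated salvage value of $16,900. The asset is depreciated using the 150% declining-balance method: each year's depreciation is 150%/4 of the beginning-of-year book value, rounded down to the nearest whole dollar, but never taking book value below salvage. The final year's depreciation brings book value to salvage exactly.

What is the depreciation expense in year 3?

$20,473

Depreciable base = $139,763 − $16,900 = $122,863.
Year 1: ⌊$139,763 × 150%/4⌋ = $52,411. Book value $87,352.
Year 2: ⌊$87,352 × 150%/4⌋ = $32,757. Book value $54,595.
Year 3: ⌊$54,595 × 150%/4⌋ = $20,473. Book value $34,122.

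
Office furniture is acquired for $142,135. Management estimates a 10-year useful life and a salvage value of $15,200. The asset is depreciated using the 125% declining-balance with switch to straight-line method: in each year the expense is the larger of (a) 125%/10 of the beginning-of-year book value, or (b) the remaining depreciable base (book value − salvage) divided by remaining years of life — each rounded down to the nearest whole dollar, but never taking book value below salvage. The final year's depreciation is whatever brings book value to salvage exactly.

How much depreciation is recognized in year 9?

$11,353

Depreciable base = $142,135 − $15,200 = $126,935.
Year 1: DB = ⌊$142,135 × 125%/10⌋ = $17,766; SL = ⌊$126,935/10⌋ = $12,693 → take DB $17,766. Book value $124,369.
Year 2: DB = ⌊$124,369 × 125%/10⌋ = $15,546; SL = ⌊$109,169/9⌋ = $12,129 → take DB $15,546. Book value $108,823.
Year 3: DB = ⌊$108,823 × 125%/10⌋ = $13,602; SL = ⌊$93,623/8⌋ = $11,702 → take DB $13,602. Book value $95,221.
Year 4: DB = ⌊$95,221 × 125%/10⌋ = $11,902; SL = ⌊$80,021/7⌋ = $11,431 → take DB $11,902. Book value $83,319.
Year 5: DB = ⌊$83,319 × 125%/10⌋ = $10,414; SL = ⌊$68,119/6⌋ = $11,353 → take SL $11,353. Book value $71,966.
Year 6: DB = ⌊$71,966 × 125%/10⌋ = $8,995; SL = ⌊$56,766/5⌋ = $11,353 → take SL $11,353. Book value $60,613.
Year 7: DB = ⌊$60,613 × 125%/10⌋ = $7,576; SL = ⌊$45,413/4⌋ = $11,353 → take SL $11,353. Book value $49,260.
Year 8: DB = ⌊$49,260 × 125%/10⌋ = $6,157; SL = ⌊$34,060/3⌋ = $11,353 → take SL $11,353. Book value $37,907.
Year 9: DB = ⌊$37,907 × 125%/10⌋ = $4,738; SL = ⌊$22,707/2⌋ = $11,353 → take SL $11,353. Book value $26,554.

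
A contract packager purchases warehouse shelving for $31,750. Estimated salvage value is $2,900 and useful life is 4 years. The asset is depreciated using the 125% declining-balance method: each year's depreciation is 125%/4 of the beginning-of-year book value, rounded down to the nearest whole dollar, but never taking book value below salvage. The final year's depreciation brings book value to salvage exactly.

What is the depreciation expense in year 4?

$7,418

Depreciable base = $31,750 − $2,900 = $28,850.
Year 1: ⌊$31,750 × 125%/4⌋ = $9,921. Book value $21,829.
Year 2: ⌊$21,829 × 125%/4⌋ = $6,821. Book value $15,008.
Year 3: ⌊$15,008 × 125%/4⌋ = $4,690. Book value $10,318.
Year 4 (final): $10,318 − $2,900 = $7,418. Book value $2,900.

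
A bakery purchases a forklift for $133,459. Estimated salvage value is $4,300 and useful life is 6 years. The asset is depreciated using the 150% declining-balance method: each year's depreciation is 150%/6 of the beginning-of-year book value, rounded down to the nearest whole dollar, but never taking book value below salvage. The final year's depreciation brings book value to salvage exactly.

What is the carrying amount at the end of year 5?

$31,671

Depreciable base = $133,459 − $4,300 = $129,159.
Year 1: ⌊$133,459 × 150%/6⌋ = $33,364. Book value $100,095.
Year 2: ⌊$100,095 × 150%/6⌋ = $25,023. Book value $75,072.
Year 3: ⌊$75,072 × 150%/6⌋ = $18,768. Book value $56,304.
Year 4: ⌊$56,304 × 150%/6⌋ = $14,076. Book value $42,228.
Year 5: ⌊$42,228 × 150%/6⌋ = $10,557. Book value $31,671.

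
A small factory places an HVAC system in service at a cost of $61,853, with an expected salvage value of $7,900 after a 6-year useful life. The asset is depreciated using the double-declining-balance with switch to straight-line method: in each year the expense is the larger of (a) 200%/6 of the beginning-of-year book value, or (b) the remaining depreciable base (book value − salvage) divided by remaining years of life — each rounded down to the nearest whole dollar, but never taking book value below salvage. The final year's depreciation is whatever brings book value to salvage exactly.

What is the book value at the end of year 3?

Depreciable base = $61,853 − $7,900 = $53,953.
Year 1: DB = ⌊$61,853 × 200%/6⌋ = $20,617; SL = ⌊$53,953/6⌋ = $8,992 → take DB $20,617. Book value $41,236.
Year 2: DB = ⌊$41,236 × 200%/6⌋ = $13,745; SL = ⌊$33,336/5⌋ = $6,667 → take DB $13,745. Book value $27,491.
Year 3: DB = ⌊$27,491 × 200%/6⌋ = $9,163; SL = ⌊$19,591/4⌋ = $4,897 → take DB $9,163. Book value $18,328.

$18,328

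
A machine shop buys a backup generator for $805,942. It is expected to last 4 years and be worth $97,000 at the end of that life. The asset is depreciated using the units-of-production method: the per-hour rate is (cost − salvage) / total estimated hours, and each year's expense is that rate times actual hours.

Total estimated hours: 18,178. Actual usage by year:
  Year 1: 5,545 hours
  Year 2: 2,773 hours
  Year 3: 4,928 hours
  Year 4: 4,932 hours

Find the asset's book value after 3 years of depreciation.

$289,348

Depreciable base = $805,942 − $97,000 = $708,942.
Rate = $708,942 / 18,178 hours = $39 per hour.
Year 1: 5,545 × $39 = $216,255. Book value $589,687.
Year 2: 2,773 × $39 = $108,147. Book value $481,540.
Year 3: 4,928 × $39 = $192,192. Book value $289,348.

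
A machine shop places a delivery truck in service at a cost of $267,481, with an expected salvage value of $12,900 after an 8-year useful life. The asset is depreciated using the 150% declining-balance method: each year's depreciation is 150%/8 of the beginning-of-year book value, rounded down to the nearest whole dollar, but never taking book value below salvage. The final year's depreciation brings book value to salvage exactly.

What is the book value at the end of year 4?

Depreciable base = $267,481 − $12,900 = $254,581.
Year 1: ⌊$267,481 × 150%/8⌋ = $50,152. Book value $217,329.
Year 2: ⌊$217,329 × 150%/8⌋ = $40,749. Book value $176,580.
Year 3: ⌊$176,580 × 150%/8⌋ = $33,108. Book value $143,472.
Year 4: ⌊$143,472 × 150%/8⌋ = $26,901. Book value $116,571.

$116,571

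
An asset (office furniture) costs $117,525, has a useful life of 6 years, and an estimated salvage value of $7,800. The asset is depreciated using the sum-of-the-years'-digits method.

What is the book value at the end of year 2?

Depreciable base = $117,525 − $7,800 = $109,725.
Sum of the years' digits = 6+5+4+3+2+1 = 21.
Year 1: $109,725 × 6/21 = $31,350. Book value $86,175.
Year 2: $109,725 × 5/21 = $26,125. Book value $60,050.

$60,050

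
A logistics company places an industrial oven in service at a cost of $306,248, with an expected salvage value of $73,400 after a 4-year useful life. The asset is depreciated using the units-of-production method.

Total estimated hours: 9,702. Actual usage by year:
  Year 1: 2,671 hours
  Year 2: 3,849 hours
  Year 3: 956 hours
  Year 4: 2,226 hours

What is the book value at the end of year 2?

Depreciable base = $306,248 − $73,400 = $232,848.
Rate = $232,848 / 9,702 hours = $24 per hour.
Year 1: 2,671 × $24 = $64,104. Book value $242,144.
Year 2: 3,849 × $24 = $92,376. Book value $149,768.

$149,768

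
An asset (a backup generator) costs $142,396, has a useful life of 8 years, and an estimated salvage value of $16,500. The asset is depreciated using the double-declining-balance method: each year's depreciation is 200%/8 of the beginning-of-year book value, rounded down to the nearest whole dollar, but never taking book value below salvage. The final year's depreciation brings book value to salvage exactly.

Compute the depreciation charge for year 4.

Depreciable base = $142,396 − $16,500 = $125,896.
Year 1: ⌊$142,396 × 200%/8⌋ = $35,599. Book value $106,797.
Year 2: ⌊$106,797 × 200%/8⌋ = $26,699. Book value $80,098.
Year 3: ⌊$80,098 × 200%/8⌋ = $20,024. Book value $60,074.
Year 4: ⌊$60,074 × 200%/8⌋ = $15,018. Book value $45,056.

$15,018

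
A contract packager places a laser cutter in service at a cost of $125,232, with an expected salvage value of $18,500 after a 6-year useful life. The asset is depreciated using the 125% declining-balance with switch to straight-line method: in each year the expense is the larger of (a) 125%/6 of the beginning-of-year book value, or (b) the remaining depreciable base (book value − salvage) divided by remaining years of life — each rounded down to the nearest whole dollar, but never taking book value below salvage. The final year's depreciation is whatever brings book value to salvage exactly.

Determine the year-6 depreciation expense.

Depreciable base = $125,232 − $18,500 = $106,732.
Year 1: DB = ⌊$125,232 × 125%/6⌋ = $26,090; SL = ⌊$106,732/6⌋ = $17,788 → take DB $26,090. Book value $99,142.
Year 2: DB = ⌊$99,142 × 125%/6⌋ = $20,654; SL = ⌊$80,642/5⌋ = $16,128 → take DB $20,654. Book value $78,488.
Year 3: DB = ⌊$78,488 × 125%/6⌋ = $16,351; SL = ⌊$59,988/4⌋ = $14,997 → take DB $16,351. Book value $62,137.
Year 4: DB = ⌊$62,137 × 125%/6⌋ = $12,945; SL = ⌊$43,637/3⌋ = $14,545 → take SL $14,545. Book value $47,592.
Year 5: DB = ⌊$47,592 × 125%/6⌋ = $9,915; SL = ⌊$29,092/2⌋ = $14,546 → take SL $14,546. Book value $33,046.
Year 6 (final): $33,046 − $18,500 = $14,546. Book value $18,500.

$14,546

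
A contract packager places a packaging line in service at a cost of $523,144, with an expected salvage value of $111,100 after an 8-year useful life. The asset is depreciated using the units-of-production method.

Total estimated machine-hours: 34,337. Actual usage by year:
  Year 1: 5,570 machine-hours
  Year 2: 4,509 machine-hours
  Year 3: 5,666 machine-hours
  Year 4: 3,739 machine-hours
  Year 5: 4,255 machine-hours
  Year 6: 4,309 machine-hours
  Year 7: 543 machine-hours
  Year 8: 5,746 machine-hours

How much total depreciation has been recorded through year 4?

$233,808

Depreciable base = $523,144 − $111,100 = $412,044.
Rate = $412,044 / 34,337 machine-hours = $12 per machine-hour.
Year 1: 5,570 × $12 = $66,840. Book value $456,304.
Year 2: 4,509 × $12 = $54,108. Book value $402,196.
Year 3: 5,666 × $12 = $67,992. Book value $334,204.
Year 4: 3,739 × $12 = $44,868. Book value $289,336.
Accumulated through year 4 = $523,144 − $289,336 = $233,808.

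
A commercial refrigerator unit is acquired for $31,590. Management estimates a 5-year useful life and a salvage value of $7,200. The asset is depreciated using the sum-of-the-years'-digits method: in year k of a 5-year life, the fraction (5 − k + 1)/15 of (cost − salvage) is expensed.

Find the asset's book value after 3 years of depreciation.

$12,078

Depreciable base = $31,590 − $7,200 = $24,390.
Sum of the years' digits = 5+4+3+2+1 = 15.
Year 1: $24,390 × 5/15 = $8,130. Book value $23,460.
Year 2: $24,390 × 4/15 = $6,504. Book value $16,956.
Year 3: $24,390 × 3/15 = $4,878. Book value $12,078.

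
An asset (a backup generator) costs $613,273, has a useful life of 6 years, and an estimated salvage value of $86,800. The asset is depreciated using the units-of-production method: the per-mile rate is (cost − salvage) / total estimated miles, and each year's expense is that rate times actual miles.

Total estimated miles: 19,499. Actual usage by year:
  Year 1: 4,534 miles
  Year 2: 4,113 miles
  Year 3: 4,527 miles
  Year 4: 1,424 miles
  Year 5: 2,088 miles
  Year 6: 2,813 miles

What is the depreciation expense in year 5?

$56,376

Depreciable base = $613,273 − $86,800 = $526,473.
Rate = $526,473 / 19,499 miles = $27 per mile.
Year 1: 4,534 × $27 = $122,418. Book value $490,855.
Year 2: 4,113 × $27 = $111,051. Book value $379,804.
Year 3: 4,527 × $27 = $122,229. Book value $257,575.
Year 4: 1,424 × $27 = $38,448. Book value $219,127.
Year 5: 2,088 × $27 = $56,376. Book value $162,751.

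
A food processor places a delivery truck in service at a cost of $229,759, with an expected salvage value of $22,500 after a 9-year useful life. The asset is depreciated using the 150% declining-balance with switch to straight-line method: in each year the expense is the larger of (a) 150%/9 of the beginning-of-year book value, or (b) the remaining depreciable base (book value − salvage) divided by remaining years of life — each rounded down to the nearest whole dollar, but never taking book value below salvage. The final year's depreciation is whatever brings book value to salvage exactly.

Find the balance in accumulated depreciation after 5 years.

Depreciable base = $229,759 − $22,500 = $207,259.
Year 1: DB = ⌊$229,759 × 150%/9⌋ = $38,293; SL = ⌊$207,259/9⌋ = $23,028 → take DB $38,293. Book value $191,466.
Year 2: DB = ⌊$191,466 × 150%/9⌋ = $31,911; SL = ⌊$168,966/8⌋ = $21,120 → take DB $31,911. Book value $159,555.
Year 3: DB = ⌊$159,555 × 150%/9⌋ = $26,592; SL = ⌊$137,055/7⌋ = $19,579 → take DB $26,592. Book value $132,963.
Year 4: DB = ⌊$132,963 × 150%/9⌋ = $22,160; SL = ⌊$110,463/6⌋ = $18,410 → take DB $22,160. Book value $110,803.
Year 5: DB = ⌊$110,803 × 150%/9⌋ = $18,467; SL = ⌊$88,303/5⌋ = $17,660 → take DB $18,467. Book value $92,336.
Accumulated through year 5 = $229,759 − $92,336 = $137,423.

$137,423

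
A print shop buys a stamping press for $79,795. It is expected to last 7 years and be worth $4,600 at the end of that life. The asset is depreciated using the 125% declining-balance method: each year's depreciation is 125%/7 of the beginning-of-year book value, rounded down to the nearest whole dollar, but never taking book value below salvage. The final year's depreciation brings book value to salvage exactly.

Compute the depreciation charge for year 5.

$6,487

Depreciable base = $79,795 − $4,600 = $75,195.
Year 1: ⌊$79,795 × 125%/7⌋ = $14,249. Book value $65,546.
Year 2: ⌊$65,546 × 125%/7⌋ = $11,704. Book value $53,842.
Year 3: ⌊$53,842 × 125%/7⌋ = $9,614. Book value $44,228.
Year 4: ⌊$44,228 × 125%/7⌋ = $7,897. Book value $36,331.
Year 5: ⌊$36,331 × 125%/7⌋ = $6,487. Book value $29,844.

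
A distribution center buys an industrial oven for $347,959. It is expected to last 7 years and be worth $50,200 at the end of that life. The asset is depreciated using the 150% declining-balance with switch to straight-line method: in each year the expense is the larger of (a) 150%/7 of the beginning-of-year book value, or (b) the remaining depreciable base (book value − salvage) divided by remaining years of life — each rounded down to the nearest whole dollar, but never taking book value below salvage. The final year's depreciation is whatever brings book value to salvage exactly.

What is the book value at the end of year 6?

Depreciable base = $347,959 − $50,200 = $297,759.
Year 1: DB = ⌊$347,959 × 150%/7⌋ = $74,562; SL = ⌊$297,759/7⌋ = $42,537 → take DB $74,562. Book value $273,397.
Year 2: DB = ⌊$273,397 × 150%/7⌋ = $58,585; SL = ⌊$223,197/6⌋ = $37,199 → take DB $58,585. Book value $214,812.
Year 3: DB = ⌊$214,812 × 150%/7⌋ = $46,031; SL = ⌊$164,612/5⌋ = $32,922 → take DB $46,031. Book value $168,781.
Year 4: DB = ⌊$168,781 × 150%/7⌋ = $36,167; SL = ⌊$118,581/4⌋ = $29,645 → take DB $36,167. Book value $132,614.
Year 5: DB = ⌊$132,614 × 150%/7⌋ = $28,417; SL = ⌊$82,414/3⌋ = $27,471 → take DB $28,417. Book value $104,197.
Year 6: DB = ⌊$104,197 × 150%/7⌋ = $22,327; SL = ⌊$53,997/2⌋ = $26,998 → take SL $26,998. Book value $77,199.

$77,199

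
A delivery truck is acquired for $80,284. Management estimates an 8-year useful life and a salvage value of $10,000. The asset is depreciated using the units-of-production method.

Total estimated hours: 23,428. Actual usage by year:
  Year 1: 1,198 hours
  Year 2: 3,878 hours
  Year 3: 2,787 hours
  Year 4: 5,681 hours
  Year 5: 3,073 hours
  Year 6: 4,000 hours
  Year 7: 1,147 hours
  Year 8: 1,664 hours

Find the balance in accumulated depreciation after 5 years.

$49,851

Depreciable base = $80,284 − $10,000 = $70,284.
Rate = $70,284 / 23,428 hours = $3 per hour.
Year 1: 1,198 × $3 = $3,594. Book value $76,690.
Year 2: 3,878 × $3 = $11,634. Book value $65,056.
Year 3: 2,787 × $3 = $8,361. Book value $56,695.
Year 4: 5,681 × $3 = $17,043. Book value $39,652.
Year 5: 3,073 × $3 = $9,219. Book value $30,433.
Accumulated through year 5 = $80,284 − $30,433 = $49,851.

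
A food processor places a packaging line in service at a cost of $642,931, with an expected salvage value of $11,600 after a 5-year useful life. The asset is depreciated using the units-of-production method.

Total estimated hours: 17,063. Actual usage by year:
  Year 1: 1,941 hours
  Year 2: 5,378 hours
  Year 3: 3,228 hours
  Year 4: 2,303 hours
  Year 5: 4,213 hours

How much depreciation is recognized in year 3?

Depreciable base = $642,931 − $11,600 = $631,331.
Rate = $631,331 / 17,063 hours = $37 per hour.
Year 1: 1,941 × $37 = $71,817. Book value $571,114.
Year 2: 5,378 × $37 = $198,986. Book value $372,128.
Year 3: 3,228 × $37 = $119,436. Book value $252,692.

$119,436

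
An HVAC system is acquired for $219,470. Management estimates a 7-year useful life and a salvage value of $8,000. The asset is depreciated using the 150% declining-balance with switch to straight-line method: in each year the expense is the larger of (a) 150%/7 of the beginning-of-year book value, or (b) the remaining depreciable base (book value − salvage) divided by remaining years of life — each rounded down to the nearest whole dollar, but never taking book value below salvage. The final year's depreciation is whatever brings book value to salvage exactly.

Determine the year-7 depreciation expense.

$24,615

Depreciable base = $219,470 − $8,000 = $211,470.
Year 1: DB = ⌊$219,470 × 150%/7⌋ = $47,029; SL = ⌊$211,470/7⌋ = $30,210 → take DB $47,029. Book value $172,441.
Year 2: DB = ⌊$172,441 × 150%/7⌋ = $36,951; SL = ⌊$164,441/6⌋ = $27,406 → take DB $36,951. Book value $135,490.
Year 3: DB = ⌊$135,490 × 150%/7⌋ = $29,033; SL = ⌊$127,490/5⌋ = $25,498 → take DB $29,033. Book value $106,457.
Year 4: DB = ⌊$106,457 × 150%/7⌋ = $22,812; SL = ⌊$98,457/4⌋ = $24,614 → take SL $24,614. Book value $81,843.
Year 5: DB = ⌊$81,843 × 150%/7⌋ = $17,537; SL = ⌊$73,843/3⌋ = $24,614 → take SL $24,614. Book value $57,229.
Year 6: DB = ⌊$57,229 × 150%/7⌋ = $12,263; SL = ⌊$49,229/2⌋ = $24,614 → take SL $24,614. Book value $32,615.
Year 7 (final): $32,615 − $8,000 = $24,615. Book value $8,000.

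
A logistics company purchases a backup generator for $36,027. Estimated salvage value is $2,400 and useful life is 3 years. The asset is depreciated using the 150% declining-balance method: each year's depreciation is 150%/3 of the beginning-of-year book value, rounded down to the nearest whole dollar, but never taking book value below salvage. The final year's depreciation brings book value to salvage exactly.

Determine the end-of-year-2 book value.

$9,007

Depreciable base = $36,027 − $2,400 = $33,627.
Year 1: ⌊$36,027 × 150%/3⌋ = $18,013. Book value $18,014.
Year 2: ⌊$18,014 × 150%/3⌋ = $9,007. Book value $9,007.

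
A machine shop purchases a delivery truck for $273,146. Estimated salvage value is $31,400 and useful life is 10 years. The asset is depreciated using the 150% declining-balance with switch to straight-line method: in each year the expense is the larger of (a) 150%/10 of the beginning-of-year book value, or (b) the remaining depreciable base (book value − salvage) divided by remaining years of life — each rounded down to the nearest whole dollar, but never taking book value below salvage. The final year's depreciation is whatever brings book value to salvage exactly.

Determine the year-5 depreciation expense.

$21,387

Depreciable base = $273,146 − $31,400 = $241,746.
Year 1: DB = ⌊$273,146 × 150%/10⌋ = $40,971; SL = ⌊$241,746/10⌋ = $24,174 → take DB $40,971. Book value $232,175.
Year 2: DB = ⌊$232,175 × 150%/10⌋ = $34,826; SL = ⌊$200,775/9⌋ = $22,308 → take DB $34,826. Book value $197,349.
Year 3: DB = ⌊$197,349 × 150%/10⌋ = $29,602; SL = ⌊$165,949/8⌋ = $20,743 → take DB $29,602. Book value $167,747.
Year 4: DB = ⌊$167,747 × 150%/10⌋ = $25,162; SL = ⌊$136,347/7⌋ = $19,478 → take DB $25,162. Book value $142,585.
Year 5: DB = ⌊$142,585 × 150%/10⌋ = $21,387; SL = ⌊$111,185/6⌋ = $18,530 → take DB $21,387. Book value $121,198.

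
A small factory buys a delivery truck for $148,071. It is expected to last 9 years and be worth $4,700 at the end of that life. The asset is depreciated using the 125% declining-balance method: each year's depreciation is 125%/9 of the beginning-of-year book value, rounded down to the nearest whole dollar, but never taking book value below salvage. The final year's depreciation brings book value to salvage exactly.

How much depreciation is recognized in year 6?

$9,737

Depreciable base = $148,071 − $4,700 = $143,371.
Year 1: ⌊$148,071 × 125%/9⌋ = $20,565. Book value $127,506.
Year 2: ⌊$127,506 × 125%/9⌋ = $17,709. Book value $109,797.
Year 3: ⌊$109,797 × 125%/9⌋ = $15,249. Book value $94,548.
Year 4: ⌊$94,548 × 125%/9⌋ = $13,131. Book value $81,417.
Year 5: ⌊$81,417 × 125%/9⌋ = $11,307. Book value $70,110.
Year 6: ⌊$70,110 × 125%/9⌋ = $9,737. Book value $60,373.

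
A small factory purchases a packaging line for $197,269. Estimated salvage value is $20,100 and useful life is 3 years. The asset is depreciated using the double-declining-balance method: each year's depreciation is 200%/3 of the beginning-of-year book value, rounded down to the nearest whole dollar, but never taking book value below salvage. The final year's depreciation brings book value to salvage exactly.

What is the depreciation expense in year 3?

Depreciable base = $197,269 − $20,100 = $177,169.
Year 1: ⌊$197,269 × 200%/3⌋ = $131,512. Book value $65,757.
Year 2: ⌊$65,757 × 200%/3⌋ = $43,838. Book value $21,919.
Year 3 (final): $21,919 − $20,100 = $1,819. Book value $20,100.

$1,819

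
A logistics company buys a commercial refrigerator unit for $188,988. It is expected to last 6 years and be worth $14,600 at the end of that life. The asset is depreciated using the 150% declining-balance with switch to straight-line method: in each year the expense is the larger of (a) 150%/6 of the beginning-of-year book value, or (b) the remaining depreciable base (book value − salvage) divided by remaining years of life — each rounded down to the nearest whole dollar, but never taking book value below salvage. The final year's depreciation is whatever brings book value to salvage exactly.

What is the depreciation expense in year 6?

Depreciable base = $188,988 − $14,600 = $174,388.
Year 1: DB = ⌊$188,988 × 150%/6⌋ = $47,247; SL = ⌊$174,388/6⌋ = $29,064 → take DB $47,247. Book value $141,741.
Year 2: DB = ⌊$141,741 × 150%/6⌋ = $35,435; SL = ⌊$127,141/5⌋ = $25,428 → take DB $35,435. Book value $106,306.
Year 3: DB = ⌊$106,306 × 150%/6⌋ = $26,576; SL = ⌊$91,706/4⌋ = $22,926 → take DB $26,576. Book value $79,730.
Year 4: DB = ⌊$79,730 × 150%/6⌋ = $19,932; SL = ⌊$65,130/3⌋ = $21,710 → take SL $21,710. Book value $58,020.
Year 5: DB = ⌊$58,020 × 150%/6⌋ = $14,505; SL = ⌊$43,420/2⌋ = $21,710 → take SL $21,710. Book value $36,310.
Year 6 (final): $36,310 − $14,600 = $21,710. Book value $14,600.

$21,710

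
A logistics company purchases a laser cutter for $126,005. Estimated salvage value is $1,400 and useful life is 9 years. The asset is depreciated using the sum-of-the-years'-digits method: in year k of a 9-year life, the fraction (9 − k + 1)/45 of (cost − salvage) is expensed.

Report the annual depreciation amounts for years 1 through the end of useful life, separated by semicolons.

Depreciable base = $126,005 − $1,400 = $124,605.
Sum of the years' digits = 9+8+7+6+5+4+3+2+1 = 45.
Year 1: $124,605 × 9/45 = $24,921. Book value $101,084.
Year 2: $124,605 × 8/45 = $22,152. Book value $78,932.
Year 3: $124,605 × 7/45 = $19,383. Book value $59,549.
Year 4: $124,605 × 6/45 = $16,614. Book value $42,935.
Year 5: $124,605 × 5/45 = $13,845. Book value $29,090.
Year 6: $124,605 × 4/45 = $11,076. Book value $18,014.
Year 7: $124,605 × 3/45 = $8,307. Book value $9,707.
Year 8: $124,605 × 2/45 = $5,538. Book value $4,169.
Year 9: $124,605 × 1/45 = $2,769. Book value $1,400.

$24,921; $22,152; $19,383; $16,614; $13,845; $11,076; $8,307; $5,538; $2,769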